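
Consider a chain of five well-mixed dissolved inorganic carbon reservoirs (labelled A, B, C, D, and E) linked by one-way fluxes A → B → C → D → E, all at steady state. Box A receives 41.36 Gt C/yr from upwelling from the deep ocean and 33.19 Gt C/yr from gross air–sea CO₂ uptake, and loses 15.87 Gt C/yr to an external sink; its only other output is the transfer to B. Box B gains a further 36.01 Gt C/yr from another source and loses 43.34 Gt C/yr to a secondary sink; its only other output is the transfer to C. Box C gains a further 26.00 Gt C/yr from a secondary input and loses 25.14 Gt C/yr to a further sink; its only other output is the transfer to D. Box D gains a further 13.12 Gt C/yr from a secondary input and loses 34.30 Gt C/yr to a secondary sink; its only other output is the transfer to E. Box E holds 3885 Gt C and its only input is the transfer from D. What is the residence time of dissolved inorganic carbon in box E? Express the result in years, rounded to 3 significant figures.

125 yr

Box A: F(A→B) = (41.36 + 33.19) − 15.87 = 58.680 Gt C/yr.
Box B: F(B→C) = (58.680 + 36.01) − 43.34 = 51.350 Gt C/yr.
Box C: F(C→D) = (51.350 + 26.00) − 25.14 = 52.210 Gt C/yr.
Box D: F(D→E) = (52.210 + 13.12) − 34.30 = 31.030 Gt C/yr.
Box E throughput = its input = 31.030 Gt C/yr; τ = 3885 / 31.030 = 125.2 yr.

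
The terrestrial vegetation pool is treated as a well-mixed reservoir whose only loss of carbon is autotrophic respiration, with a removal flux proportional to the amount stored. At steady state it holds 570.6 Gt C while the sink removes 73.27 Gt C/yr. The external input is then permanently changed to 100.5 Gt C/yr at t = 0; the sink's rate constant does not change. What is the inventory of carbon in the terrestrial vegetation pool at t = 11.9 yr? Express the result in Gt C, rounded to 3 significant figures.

737 Gt C

The sink rate constant is k = F₀/M₀ = 73.27/570.6 = 0.1284 yr⁻¹.
Solving dM/dt = F₁ − kM with M(0) = M₀ gives M(t) = F₁/k + (M₀ − F₁/k)·e^(−kt).
F₁/k = 100.5/0.1284 = 782.66 Gt C; kt = 0.1284 × 11.9 = 1.528, e^(−kt) = 0.2170.
M(11.9) = 782.66 + (570.6 − 782.66) × 0.2170 = 782.66 − 46.01 = 736.65 Gt C.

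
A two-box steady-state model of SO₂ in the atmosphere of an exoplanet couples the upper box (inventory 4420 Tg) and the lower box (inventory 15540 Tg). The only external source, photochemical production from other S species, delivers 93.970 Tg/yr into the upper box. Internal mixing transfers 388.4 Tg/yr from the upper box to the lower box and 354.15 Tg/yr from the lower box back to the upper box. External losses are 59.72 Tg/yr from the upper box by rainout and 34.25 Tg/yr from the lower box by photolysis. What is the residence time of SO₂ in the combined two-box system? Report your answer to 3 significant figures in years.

For the system as a whole, the A↔B exchange is internal and contributes nothing to the throughput; only the external sinks remove mass.
M_total = 4420 + 15540 = 19960 Tg.
ΣF_external_out = 59.72 + 34.25 = 93.970 Tg/yr.
τ = M_total / ΣF_ext = 19960 / 93.970 = 212.4 yr.

212 yr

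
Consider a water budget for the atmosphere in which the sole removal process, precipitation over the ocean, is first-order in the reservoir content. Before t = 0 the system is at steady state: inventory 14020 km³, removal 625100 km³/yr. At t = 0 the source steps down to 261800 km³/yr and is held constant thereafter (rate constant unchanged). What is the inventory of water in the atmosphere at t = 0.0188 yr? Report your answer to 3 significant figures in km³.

τ = M₀/F₀ = 14020/625100 = 0.02243 yr; rate constant k = 1/τ.
New steady state M_∞ = F₁/k = F₁·τ = 261800 × 0.02243 = 5871.8 km³.
M(t) = M_∞ + (M₀ − M_∞)·e^(−t/τ); t/τ = 0.0188/0.02243 = 0.8382, so e^(−t/τ) = 0.4325.
M(t) = 5871.8 + 8148 × 0.4325 = 9395.7 km³.

9400 km³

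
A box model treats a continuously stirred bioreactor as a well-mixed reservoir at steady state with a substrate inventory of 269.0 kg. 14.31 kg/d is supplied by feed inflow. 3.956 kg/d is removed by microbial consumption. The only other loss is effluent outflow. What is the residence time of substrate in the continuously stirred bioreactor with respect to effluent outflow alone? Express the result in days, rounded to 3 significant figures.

At steady state ΣF_in = ΣF_out.
ΣF_in = 14.310 kg/d.
Effluent outflow flux = ΣF_in − (3.956) = 14.310 − 3.956 = 10.35 kg/d.
τ = M / F = 269.0 / 10.35 = 25.98 d.

26.0 d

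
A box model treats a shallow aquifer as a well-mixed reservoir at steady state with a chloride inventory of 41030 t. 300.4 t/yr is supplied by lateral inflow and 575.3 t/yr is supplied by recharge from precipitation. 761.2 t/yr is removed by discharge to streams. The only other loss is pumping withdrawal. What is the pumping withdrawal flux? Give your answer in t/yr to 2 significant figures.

110 t/yr

At steady state ΣF_in = ΣF_out.
ΣF_in = 300.4 + 575.3 = 875.70 t/yr.
Pumping withdrawal flux = ΣF_in − (761.2) = 875.70 − 761.2 = 114.5 t/yr.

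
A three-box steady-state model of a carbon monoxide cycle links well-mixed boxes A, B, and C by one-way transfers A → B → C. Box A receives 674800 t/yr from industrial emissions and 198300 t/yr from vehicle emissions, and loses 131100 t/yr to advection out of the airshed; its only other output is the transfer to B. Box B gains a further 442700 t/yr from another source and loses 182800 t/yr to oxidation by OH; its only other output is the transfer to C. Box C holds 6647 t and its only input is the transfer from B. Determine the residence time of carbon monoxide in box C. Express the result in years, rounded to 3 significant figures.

Box A: F(A→B) = (674800 + 198300) − 131100 = 742000 t/yr.
Box B: F(B→C) = (742000 + 442700) − 182800 = 1.0019×10^6 t/yr.
Box C throughput = its input = 1.0019×10^6 t/yr; τ = 6647 / 1.0019×10^6 = 0.006634 yr.

0.00663 yr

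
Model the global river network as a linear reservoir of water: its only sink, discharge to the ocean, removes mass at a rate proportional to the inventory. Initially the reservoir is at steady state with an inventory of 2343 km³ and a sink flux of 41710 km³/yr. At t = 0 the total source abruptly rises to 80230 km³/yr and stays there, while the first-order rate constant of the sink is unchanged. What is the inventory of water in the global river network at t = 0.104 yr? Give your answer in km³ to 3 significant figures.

τ = M₀/F₀ = 2343/41710 = 0.05617 yr; rate constant k = 1/τ.
New steady state M_∞ = F₁/k = F₁·τ = 80230 × 0.05617 = 4506.8 km³.
M(t) = M_∞ + (M₀ − M_∞)·e^(−t/τ); t/τ = 0.104/0.05617 = 1.851, so e^(−t/τ) = 0.1570.
M(t) = 4506.8 − 2164 × 0.1570 = 4167.1 km³.

4170 km³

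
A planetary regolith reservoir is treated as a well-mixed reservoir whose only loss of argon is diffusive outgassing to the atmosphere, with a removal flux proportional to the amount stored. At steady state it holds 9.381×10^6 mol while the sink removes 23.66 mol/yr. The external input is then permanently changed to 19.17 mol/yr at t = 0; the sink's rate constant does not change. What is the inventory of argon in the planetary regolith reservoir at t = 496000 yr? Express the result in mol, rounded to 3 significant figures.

8.11×10^6 mol

τ = M₀/F₀ = 9.381×10^6/23.66 = 396500 yr; rate constant k = 1/τ.
New steady state M_∞ = F₁/k = F₁·τ = 19.17 × 396500 = 7.6008×10^6 mol.
M(t) = M_∞ + (M₀ − M_∞)·e^(−t/τ); t/τ = 496000/396500 = 1.251, so e^(−t/τ) = 0.2862.
M(t) = 7.6008×10^6 + 1.780×10^6 × 0.2862 = 8.1103×10^6 mol.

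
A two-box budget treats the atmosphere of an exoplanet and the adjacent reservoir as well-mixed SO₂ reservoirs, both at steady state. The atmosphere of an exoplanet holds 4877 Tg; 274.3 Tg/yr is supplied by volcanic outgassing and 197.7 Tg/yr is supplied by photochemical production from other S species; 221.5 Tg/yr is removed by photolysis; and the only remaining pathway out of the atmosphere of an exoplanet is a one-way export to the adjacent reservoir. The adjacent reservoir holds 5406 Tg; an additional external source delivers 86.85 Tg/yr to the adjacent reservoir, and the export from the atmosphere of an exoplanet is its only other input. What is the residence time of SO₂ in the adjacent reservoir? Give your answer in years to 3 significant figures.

Balance the atmosphere of an exoplanet: ΣF_in = 274.3 + 197.7 = 472.00 Tg/yr.
Export to the adjacent reservoir = ΣF_in − (221.5) = 250.50 Tg/yr.
Total input to the adjacent reservoir = 250.50 + 86.85 = 337.35 Tg/yr; at steady state this equals its total output.
τ = M / F = 5406 / 337.35 = 16.02 yr.

16.0 yr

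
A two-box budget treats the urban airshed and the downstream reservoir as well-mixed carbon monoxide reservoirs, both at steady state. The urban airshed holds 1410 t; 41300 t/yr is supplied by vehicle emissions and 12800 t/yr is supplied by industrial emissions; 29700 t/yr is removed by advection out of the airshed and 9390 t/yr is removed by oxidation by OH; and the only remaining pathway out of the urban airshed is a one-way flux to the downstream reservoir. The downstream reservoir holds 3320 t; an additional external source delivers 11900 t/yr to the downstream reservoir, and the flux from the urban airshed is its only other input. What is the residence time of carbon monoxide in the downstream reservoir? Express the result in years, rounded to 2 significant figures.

0.12 yr

Balance the urban airshed: ΣF_in = 41300 + 12800 = 54100 t/yr.
Flux to the downstream reservoir = ΣF_in − (29700 + 9390) = 15010 t/yr.
Total input to the downstream reservoir = 15010 + 11900 = 26910 t/yr; at steady state this equals its total output.
τ = M / F = 3320 / 26910 = 0.1234 yr.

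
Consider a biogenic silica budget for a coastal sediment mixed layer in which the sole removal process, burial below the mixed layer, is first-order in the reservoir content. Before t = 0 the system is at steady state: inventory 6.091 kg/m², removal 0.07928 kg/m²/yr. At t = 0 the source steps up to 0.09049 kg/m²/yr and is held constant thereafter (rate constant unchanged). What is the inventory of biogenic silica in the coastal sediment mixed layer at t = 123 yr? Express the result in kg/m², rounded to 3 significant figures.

The sink rate constant is k = F₀/M₀ = 0.07928/6.091 = 0.01302 yr⁻¹.
Solving dM/dt = F₁ − kM with M(0) = M₀ gives M(t) = F₁/k + (M₀ − F₁/k)·e^(−kt).
F₁/k = 0.09049/0.01302 = 6.9523 kg/m²; kt = 0.01302 × 123 = 1.601, e^(−kt) = 0.2017.
M(123) = 6.9523 + (6.091 − 6.9523) × 0.2017 = 6.9523 − 0.1737 = 6.7785 kg/m².

6.78 kg/m²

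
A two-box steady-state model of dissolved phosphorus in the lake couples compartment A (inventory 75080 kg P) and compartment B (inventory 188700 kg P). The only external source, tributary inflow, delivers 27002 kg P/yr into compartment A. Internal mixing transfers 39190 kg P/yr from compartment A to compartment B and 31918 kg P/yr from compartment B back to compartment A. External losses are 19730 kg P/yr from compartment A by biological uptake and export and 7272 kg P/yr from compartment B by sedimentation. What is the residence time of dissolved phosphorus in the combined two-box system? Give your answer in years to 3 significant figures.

9.77 yr

For the system as a whole, the A↔B exchange is internal and contributes nothing to the throughput; only the external sinks remove mass.
M_total = 75080 + 188700 = 263780 kg P.
ΣF_external_out = 19730 + 7272 = 27002 kg P/yr.
τ = M_total / ΣF_ext = 263780 / 27002 = 9.769 yr.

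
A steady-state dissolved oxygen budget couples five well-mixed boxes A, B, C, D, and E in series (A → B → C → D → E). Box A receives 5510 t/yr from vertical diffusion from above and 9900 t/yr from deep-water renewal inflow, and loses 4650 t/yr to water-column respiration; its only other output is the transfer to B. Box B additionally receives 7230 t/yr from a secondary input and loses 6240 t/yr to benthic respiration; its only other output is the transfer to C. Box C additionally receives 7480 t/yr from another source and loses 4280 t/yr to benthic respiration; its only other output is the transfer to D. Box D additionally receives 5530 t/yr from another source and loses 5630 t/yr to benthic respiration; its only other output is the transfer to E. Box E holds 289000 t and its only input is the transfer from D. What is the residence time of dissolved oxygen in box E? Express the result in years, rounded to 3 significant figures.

Box A: F(A→B) = (5510 + 9900) − 4650 = 10760 t/yr.
Box B: F(B→C) = (10760 + 7230) − 6240 = 11750 t/yr.
Box C: F(C→D) = (11750 + 7480) − 4280 = 14950 t/yr.
Box D: F(D→E) = (14950 + 5530) − 5630 = 14850 t/yr.
Box E throughput = its input = 14850 t/yr; τ = 289000 / 14850 = 19.46 yr.

19.5 yr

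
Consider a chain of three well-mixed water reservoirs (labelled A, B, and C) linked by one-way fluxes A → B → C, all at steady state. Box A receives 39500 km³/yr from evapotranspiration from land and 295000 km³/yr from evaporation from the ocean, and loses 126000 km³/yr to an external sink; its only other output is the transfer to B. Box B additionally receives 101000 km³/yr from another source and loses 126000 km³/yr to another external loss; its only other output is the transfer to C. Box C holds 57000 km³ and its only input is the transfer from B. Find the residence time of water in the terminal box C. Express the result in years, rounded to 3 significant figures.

0.311 yr

Box A: F(A→B) = (39500 + 295000) − 126000 = 208500 km³/yr.
Box B: F(B→C) = (208500 + 101000) − 126000 = 183500 km³/yr.
Box C throughput = its input = 183500 km³/yr; τ = 57000 / 183500 = 0.3106 yr.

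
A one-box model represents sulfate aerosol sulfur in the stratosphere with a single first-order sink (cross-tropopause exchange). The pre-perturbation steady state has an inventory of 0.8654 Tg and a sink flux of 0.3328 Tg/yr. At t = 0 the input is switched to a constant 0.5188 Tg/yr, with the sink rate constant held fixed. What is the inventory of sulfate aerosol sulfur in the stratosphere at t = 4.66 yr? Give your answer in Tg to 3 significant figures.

1.27 Tg

τ = M₀/F₀ = 0.8654/0.3328 = 2.600 yr; rate constant k = 1/τ.
New steady state M_∞ = F₁/k = F₁·τ = 0.5188 × 2.600 = 1.3491 Tg.
M(t) = M_∞ + (M₀ − M_∞)·e^(−t/τ); t/τ = 4.66/2.600 = 1.792, so e^(−t/τ) = 0.1666.
M(t) = 1.3491 − 0.4837 × 0.1666 = 1.2685 Tg.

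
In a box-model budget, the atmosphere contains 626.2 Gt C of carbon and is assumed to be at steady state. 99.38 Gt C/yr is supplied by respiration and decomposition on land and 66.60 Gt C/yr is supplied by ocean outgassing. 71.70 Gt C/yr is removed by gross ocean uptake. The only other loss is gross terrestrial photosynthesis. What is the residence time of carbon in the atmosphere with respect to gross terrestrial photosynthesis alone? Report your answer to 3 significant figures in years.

At steady state ΣF_in = ΣF_out.
ΣF_in = 99.38 + 66.60 = 165.98 Gt C/yr.
Gross terrestrial photosynthesis flux = ΣF_in − (71.70) = 165.98 − 71.70 = 94.28 Gt C/yr.
τ = M / F = 626.2 / 94.28 = 6.642 yr.

6.64 yr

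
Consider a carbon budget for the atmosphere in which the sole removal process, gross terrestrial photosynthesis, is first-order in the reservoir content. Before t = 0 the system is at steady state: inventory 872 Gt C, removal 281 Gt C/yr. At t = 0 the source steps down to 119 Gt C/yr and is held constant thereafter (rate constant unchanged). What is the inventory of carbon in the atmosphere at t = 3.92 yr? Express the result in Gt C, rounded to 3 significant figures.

511 Gt C

The sink rate constant is k = F₀/M₀ = 281/872 = 0.3222 yr⁻¹.
Solving dM/dt = F₁ − kM with M(0) = M₀ gives M(t) = F₁/k + (M₀ − F₁/k)·e^(−kt).
F₁/k = 119/0.3222 = 369.28 Gt C; kt = 0.3222 × 3.92 = 1.263, e^(−kt) = 0.2827.
M(3.92) = 369.28 + (872 − 369.28) × 0.2827 = 369.28 + 142.1 = 511.42 Gt C.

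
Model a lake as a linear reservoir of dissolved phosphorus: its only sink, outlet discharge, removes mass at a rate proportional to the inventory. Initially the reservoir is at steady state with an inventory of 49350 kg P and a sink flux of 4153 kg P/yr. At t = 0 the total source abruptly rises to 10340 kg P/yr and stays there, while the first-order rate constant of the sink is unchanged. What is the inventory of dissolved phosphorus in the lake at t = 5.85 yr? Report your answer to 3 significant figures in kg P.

The sink rate constant is k = F₀/M₀ = 4153/49350 = 0.08415 yr⁻¹.
Solving dM/dt = F₁ − kM with M(0) = M₀ gives M(t) = F₁/k + (M₀ − F₁/k)·e^(−kt).
F₁/k = 10340/0.08415 = 122870 kg P; kt = 0.08415 × 5.85 = 0.4923, e^(−kt) = 0.6112.
M(5.85) = 122870 + (49350 − 122870) × 0.6112 = 122870 − 44940 = 77933 kg P.

77900 kg P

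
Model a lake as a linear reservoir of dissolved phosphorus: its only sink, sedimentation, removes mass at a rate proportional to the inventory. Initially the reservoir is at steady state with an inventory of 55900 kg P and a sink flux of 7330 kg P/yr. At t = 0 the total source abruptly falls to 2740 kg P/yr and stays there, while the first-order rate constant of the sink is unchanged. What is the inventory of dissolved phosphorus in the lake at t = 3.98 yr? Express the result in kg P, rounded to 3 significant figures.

41700 kg P

The sink rate constant is k = F₀/M₀ = 7330/55900 = 0.1311 yr⁻¹.
Solving dM/dt = F₁ − kM with M(0) = M₀ gives M(t) = F₁/k + (M₀ − F₁/k)·e^(−kt).
F₁/k = 2740/0.1311 = 20896 kg P; kt = 0.1311 × 3.98 = 0.5219, e^(−kt) = 0.5934.
M(3.98) = 20896 + (55900 − 20896) × 0.5934 = 20896 + 20770 = 41667 kg P.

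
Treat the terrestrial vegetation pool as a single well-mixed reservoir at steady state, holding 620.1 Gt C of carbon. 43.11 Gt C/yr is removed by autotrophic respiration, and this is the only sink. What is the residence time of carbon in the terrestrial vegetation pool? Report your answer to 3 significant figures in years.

14.4 yr

τ = M / F = 620.1 / 43.11 = 14.38 yr.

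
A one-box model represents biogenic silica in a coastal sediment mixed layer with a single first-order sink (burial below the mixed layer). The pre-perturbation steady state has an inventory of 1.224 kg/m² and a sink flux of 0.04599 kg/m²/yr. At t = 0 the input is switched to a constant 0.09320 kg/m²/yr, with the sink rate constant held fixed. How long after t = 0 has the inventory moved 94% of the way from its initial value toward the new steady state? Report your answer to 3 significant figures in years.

74.9 yr

τ = M₀/F₀ = 1.224/0.04599 = 26.61 yr.
The remaining gap fraction is e^(−t/τ); 94% covered ⇒ e^(−t/τ) = 0.0600.
t = −τ ln(0.0600) = 26.61 × 2.813 = 74.88 yr.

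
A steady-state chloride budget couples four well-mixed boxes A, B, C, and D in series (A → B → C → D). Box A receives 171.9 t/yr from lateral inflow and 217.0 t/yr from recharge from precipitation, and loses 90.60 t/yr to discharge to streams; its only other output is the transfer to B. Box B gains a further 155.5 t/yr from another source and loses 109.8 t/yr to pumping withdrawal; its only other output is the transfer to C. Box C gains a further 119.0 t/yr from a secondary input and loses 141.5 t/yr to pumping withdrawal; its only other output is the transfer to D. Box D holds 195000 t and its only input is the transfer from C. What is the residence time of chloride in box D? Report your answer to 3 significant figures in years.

Box A: F(A→B) = (171.9 + 217.0) − 90.60 = 298.30 t/yr.
Box B: F(B→C) = (298.30 + 155.5) − 109.8 = 344.00 t/yr.
Box C: F(C→D) = (344.00 + 119.0) − 141.5 = 321.50 t/yr.
Box D throughput = its input = 321.50 t/yr; τ = 195000 / 321.50 = 606.5 yr.

607 yr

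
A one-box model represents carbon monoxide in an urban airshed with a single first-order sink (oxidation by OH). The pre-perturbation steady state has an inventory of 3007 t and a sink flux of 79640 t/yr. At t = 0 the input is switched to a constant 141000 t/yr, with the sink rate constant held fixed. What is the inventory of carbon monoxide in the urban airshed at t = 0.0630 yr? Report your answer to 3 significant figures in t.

4890 t

The sink rate constant is k = F₀/M₀ = 79640/3007 = 26.48 yr⁻¹.
Solving dM/dt = F₁ − kM with M(0) = M₀ gives M(t) = F₁/k + (M₀ − F₁/k)·e^(−kt).
F₁/k = 141000/26.48 = 5323.8 t; kt = 26.48 × 0.0630 = 1.669, e^(−kt) = 0.1885.
M(0.0630) = 5323.8 + (3007 − 5323.8) × 0.1885 = 5323.8 − 436.8 = 4887.0 t.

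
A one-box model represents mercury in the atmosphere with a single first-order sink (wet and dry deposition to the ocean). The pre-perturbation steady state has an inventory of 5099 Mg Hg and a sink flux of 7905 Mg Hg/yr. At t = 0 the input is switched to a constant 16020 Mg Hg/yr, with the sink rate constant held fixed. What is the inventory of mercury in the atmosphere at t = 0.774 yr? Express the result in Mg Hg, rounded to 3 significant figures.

Residence time τ = M₀/F₀ = 0.6450 yr. The eventual steady state is M_∞ = M₀·(F₁/F₀) = 5099 × 16020/7905 = 10333 Mg Hg.
The anomaly ΔM(t) = M(t) − M_∞ decays as ΔM₀·e^(−t/τ) with ΔM₀ = 5099 − 10333 = −5234 Mg Hg.
At t = 0.774 yr, e^(−t/τ) = e^(−1.200) = 0.3012, so ΔM = −1577 Mg Hg and M = 10333 − 1577 = 8756.8 Mg Hg.

8760 Mg Hg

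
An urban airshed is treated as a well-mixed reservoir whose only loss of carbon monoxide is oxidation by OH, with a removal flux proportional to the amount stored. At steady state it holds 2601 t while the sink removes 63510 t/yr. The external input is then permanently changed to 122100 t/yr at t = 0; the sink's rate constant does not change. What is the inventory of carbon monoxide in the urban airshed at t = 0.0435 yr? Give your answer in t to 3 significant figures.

Residence time τ = M₀/F₀ = 0.04095 yr. The eventual steady state is M_∞ = M₀·(F₁/F₀) = 2601 × 122100/63510 = 5000.5 t.
The anomaly ΔM(t) = M(t) − M_∞ decays as ΔM₀·e^(−t/τ) with ΔM₀ = 2601 − 5000.5 = −2400 t.
At t = 0.0435 yr, e^(−t/τ) = e^(−1.062) = 0.3457, so ΔM = −829.5 t and M = 5000.5 − 829.5 = 4171.0 t.

4170 t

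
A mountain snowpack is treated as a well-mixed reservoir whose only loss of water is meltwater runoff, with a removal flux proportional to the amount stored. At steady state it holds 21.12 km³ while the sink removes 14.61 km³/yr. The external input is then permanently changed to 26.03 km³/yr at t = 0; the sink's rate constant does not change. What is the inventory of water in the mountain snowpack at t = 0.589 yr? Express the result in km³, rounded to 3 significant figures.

26.6 km³

Residence time τ = M₀/F₀ = 1.446 yr. The eventual steady state is M_∞ = M₀·(F₁/F₀) = 21.12 × 26.03/14.61 = 37.629 km³.
The anomaly ΔM(t) = M(t) − M_∞ decays as ΔM₀·e^(−t/τ) with ΔM₀ = 21.12 − 37.629 = −16.51 km³.
At t = 0.589 yr, e^(−t/τ) = e^(−0.4074) = 0.6653, so ΔM = −10.98 km³ and M = 37.629 − 10.98 = 26.645 km³.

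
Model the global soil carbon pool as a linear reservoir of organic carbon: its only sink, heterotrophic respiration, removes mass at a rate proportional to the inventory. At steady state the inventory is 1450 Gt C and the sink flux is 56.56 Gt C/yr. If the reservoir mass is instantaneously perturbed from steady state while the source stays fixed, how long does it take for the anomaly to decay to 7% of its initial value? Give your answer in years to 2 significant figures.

For a linear reservoir the anomaly decays as exp(−t/τ) with τ = M/F = 1450/56.56 = 25.64 yr.
exp(−t/τ) = 0.07 ⇒ t = −τ ln(0.07) = 25.64 × 2.659 = 68.17 yr.

68 yr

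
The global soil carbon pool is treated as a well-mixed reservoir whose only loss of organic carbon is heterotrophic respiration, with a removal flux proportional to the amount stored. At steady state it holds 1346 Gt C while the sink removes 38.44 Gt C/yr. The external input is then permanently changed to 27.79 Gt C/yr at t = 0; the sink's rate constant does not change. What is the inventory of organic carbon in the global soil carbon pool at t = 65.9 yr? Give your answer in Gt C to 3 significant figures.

The sink rate constant is k = F₀/M₀ = 38.44/1346 = 0.02856 yr⁻¹.
Solving dM/dt = F₁ − kM with M(0) = M₀ gives M(t) = F₁/k + (M₀ − F₁/k)·e^(−kt).
F₁/k = 27.79/0.02856 = 973.08 Gt C; kt = 0.02856 × 65.9 = 1.882, e^(−kt) = 0.1523.
M(65.9) = 973.08 + (1346 − 973.08) × 0.1523 = 973.08 + 56.79 = 1029.9 Gt C.

1030 Gt C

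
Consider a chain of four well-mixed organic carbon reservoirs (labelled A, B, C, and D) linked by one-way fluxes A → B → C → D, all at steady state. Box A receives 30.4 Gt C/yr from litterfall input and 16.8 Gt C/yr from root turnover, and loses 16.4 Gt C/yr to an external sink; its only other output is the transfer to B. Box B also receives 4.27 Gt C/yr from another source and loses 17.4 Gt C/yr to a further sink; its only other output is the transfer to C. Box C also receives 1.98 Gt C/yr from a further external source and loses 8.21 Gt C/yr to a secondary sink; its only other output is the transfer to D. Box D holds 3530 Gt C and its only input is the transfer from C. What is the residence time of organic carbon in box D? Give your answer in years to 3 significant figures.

309 yr

Box A: F(A→B) = (30.4 + 16.8) − 16.4 = 30.800 Gt C/yr.
Box B: F(B→C) = (30.800 + 4.27) − 17.4 = 17.670 Gt C/yr.
Box C: F(C→D) = (17.670 + 1.98) − 8.21 = 11.440 Gt C/yr.
Box D throughput = its input = 11.440 Gt C/yr; τ = 3530 / 11.440 = 308.6 yr.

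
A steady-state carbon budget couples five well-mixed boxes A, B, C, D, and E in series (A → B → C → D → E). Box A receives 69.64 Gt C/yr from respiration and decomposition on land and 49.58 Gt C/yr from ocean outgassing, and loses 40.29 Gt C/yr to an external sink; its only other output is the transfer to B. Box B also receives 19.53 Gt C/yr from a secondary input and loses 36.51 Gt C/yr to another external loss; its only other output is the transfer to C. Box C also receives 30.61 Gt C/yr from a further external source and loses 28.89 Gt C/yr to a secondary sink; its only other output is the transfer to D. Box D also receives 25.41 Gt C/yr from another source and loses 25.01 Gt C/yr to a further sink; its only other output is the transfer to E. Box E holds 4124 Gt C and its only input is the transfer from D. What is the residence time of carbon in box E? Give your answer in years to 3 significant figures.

Box A: F(A→B) = (69.64 + 49.58) − 40.29 = 78.930 Gt C/yr.
Box B: F(B→C) = (78.930 + 19.53) − 36.51 = 61.950 Gt C/yr.
Box C: F(C→D) = (61.950 + 30.61) − 28.89 = 63.670 Gt C/yr.
Box D: F(D→E) = (63.670 + 25.41) − 25.01 = 64.070 Gt C/yr.
Box E throughput = its input = 64.070 Gt C/yr; τ = 4124 / 64.070 = 64.37 yr.

64.4 yr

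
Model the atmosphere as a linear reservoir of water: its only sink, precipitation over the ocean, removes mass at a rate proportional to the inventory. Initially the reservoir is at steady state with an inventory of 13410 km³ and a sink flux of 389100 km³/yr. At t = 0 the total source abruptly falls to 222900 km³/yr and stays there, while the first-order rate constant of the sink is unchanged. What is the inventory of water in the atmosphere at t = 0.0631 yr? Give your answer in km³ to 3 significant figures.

τ = M₀/F₀ = 13410/389100 = 0.03446 yr; rate constant k = 1/τ.
New steady state M_∞ = F₁/k = F₁·τ = 222900 × 0.03446 = 7682.1 km³.
M(t) = M_∞ + (M₀ − M_∞)·e^(−t/τ); t/τ = 0.0631/0.03446 = 1.831, so e^(−t/τ) = 0.1603.
M(t) = 7682.1 + 5728 × 0.1603 = 8600.1 km³.

8600 km³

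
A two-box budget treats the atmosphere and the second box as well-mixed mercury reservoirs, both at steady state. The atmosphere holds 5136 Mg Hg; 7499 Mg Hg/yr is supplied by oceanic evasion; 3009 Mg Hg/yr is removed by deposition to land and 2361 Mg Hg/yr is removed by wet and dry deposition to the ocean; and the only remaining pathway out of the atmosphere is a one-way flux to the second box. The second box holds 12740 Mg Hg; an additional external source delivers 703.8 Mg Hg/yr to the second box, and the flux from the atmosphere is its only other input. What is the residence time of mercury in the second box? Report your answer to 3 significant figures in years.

4.50 yr

Balance the atmosphere: ΣF_in = 7499.0 Mg Hg/yr.
Flux to the second box = ΣF_in − (3009 + 2361) = 2129.0 Mg Hg/yr.
Total input to the second box = 2129.0 + 703.8 = 2832.8 Mg Hg/yr; at steady state this equals its total output.
τ = M / F = 12740 / 2832.8 = 4.497 yr.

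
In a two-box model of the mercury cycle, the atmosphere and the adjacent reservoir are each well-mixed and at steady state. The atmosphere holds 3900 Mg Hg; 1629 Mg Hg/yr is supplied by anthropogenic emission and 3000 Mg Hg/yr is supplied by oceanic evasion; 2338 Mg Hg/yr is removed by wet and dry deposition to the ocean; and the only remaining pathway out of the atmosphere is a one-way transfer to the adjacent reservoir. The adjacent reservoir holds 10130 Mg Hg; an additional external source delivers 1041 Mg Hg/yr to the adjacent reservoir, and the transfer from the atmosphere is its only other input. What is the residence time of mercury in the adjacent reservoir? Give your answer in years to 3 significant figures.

Balance the atmosphere: ΣF_in = 1629 + 3000 = 4629.0 Mg Hg/yr.
Transfer to the adjacent reservoir = ΣF_in − (2338) = 2291.0 Mg Hg/yr.
Total input to the adjacent reservoir = 2291.0 + 1041 = 3332.0 Mg Hg/yr; at steady state this equals its total output.
τ = M / F = 10130 / 3332.0 = 3.040 yr.

3.04 yr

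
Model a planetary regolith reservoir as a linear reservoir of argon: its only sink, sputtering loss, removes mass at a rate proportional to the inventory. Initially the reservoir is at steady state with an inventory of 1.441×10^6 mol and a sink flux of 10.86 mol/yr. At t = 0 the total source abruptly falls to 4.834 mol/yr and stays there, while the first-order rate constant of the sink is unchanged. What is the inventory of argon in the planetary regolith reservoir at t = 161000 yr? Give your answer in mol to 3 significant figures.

879000 mol

Residence time τ = M₀/F₀ = 132700 yr. The eventual steady state is M_∞ = M₀·(F₁/F₀) = 1.441×10^6 × 4.834/10.86 = 641420 mol.
The anomaly ΔM(t) = M(t) − M_∞ decays as ΔM₀·e^(−t/τ) with ΔM₀ = 1.441×10^6 − 641420 = 799600 mol.
At t = 161000 yr, e^(−t/τ) = e^(−1.213) = 0.2972, so ΔM = 237600 mol and M = 641420 + 237600 = 879050 mol.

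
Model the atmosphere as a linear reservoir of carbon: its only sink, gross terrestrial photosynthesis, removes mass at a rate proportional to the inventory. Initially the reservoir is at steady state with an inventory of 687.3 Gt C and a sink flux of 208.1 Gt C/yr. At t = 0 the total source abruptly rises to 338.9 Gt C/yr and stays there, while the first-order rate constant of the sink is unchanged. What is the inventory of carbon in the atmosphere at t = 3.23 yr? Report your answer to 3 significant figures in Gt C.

957 Gt C

Residence time τ = M₀/F₀ = 3.303 yr. The eventual steady state is M_∞ = M₀·(F₁/F₀) = 687.3 × 338.9/208.1 = 1119.3 Gt C.
The anomaly ΔM(t) = M(t) − M_∞ decays as ΔM₀·e^(−t/τ) with ΔM₀ = 687.3 − 1119.3 = −432.0 Gt C.
At t = 3.23 yr, e^(−t/τ) = e^(−0.9780) = 0.3761, so ΔM = −162.5 Gt C and M = 1119.3 − 162.5 = 956.84 Gt C.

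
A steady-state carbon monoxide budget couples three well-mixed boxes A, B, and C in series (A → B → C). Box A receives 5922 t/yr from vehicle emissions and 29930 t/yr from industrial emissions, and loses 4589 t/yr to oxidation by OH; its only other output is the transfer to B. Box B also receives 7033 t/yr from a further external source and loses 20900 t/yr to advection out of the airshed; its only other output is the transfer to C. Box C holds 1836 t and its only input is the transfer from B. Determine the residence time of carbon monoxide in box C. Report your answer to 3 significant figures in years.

Box A: F(A→B) = (5922 + 29930) − 4589 = 31263 t/yr.
Box B: F(B→C) = (31263 + 7033) − 20900 = 17396 t/yr.
Box C throughput = its input = 17396 t/yr; τ = 1836 / 17396 = 0.1055 yr.

0.106 yr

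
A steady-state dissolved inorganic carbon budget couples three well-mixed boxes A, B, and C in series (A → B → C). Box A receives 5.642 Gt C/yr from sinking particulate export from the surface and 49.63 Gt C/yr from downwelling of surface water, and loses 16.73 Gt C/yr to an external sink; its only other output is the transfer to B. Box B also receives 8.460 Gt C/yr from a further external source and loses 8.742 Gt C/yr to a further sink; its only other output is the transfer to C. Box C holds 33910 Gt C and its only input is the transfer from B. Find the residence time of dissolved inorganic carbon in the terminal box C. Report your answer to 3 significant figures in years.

Box A: F(A→B) = (5.642 + 49.63) − 16.73 = 38.542 Gt C/yr.
Box B: F(B→C) = (38.542 + 8.460) − 8.742 = 38.260 Gt C/yr.
Box C throughput = its input = 38.260 Gt C/yr; τ = 33910 / 38.260 = 886.3 yr.

886 yr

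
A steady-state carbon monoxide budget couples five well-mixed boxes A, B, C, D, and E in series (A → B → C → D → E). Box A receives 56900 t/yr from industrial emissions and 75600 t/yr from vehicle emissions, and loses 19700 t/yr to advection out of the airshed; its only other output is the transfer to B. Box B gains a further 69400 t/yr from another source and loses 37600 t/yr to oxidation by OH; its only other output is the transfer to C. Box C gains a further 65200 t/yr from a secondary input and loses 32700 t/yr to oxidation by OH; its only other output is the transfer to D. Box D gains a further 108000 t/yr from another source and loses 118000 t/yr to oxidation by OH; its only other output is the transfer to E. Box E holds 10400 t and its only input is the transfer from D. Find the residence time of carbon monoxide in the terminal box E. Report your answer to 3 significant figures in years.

0.0622 yr

Box A: F(A→B) = (56900 + 75600) − 19700 = 112800 t/yr.
Box B: F(B→C) = (112800 + 69400) − 37600 = 144600 t/yr.
Box C: F(C→D) = (144600 + 65200) − 32700 = 177100 t/yr.
Box D: F(D→E) = (177100 + 108000) − 118000 = 167100 t/yr.
Box E throughput = its input = 167100 t/yr; τ = 10400 / 167100 = 0.06224 yr.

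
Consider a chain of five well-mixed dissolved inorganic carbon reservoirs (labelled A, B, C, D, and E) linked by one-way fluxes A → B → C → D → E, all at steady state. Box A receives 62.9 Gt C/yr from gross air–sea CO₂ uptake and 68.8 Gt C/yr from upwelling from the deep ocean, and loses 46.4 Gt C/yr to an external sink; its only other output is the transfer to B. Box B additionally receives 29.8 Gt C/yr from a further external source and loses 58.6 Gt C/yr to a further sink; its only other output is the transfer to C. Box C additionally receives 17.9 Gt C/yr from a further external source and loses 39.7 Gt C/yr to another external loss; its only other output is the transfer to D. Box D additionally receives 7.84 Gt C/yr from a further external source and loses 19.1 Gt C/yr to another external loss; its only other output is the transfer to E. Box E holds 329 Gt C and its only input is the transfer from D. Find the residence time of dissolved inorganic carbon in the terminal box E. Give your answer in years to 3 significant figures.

14.0 yr

Box A: F(A→B) = (62.9 + 68.8) − 46.4 = 85.300 Gt C/yr.
Box B: F(B→C) = (85.300 + 29.8) − 58.6 = 56.500 Gt C/yr.
Box C: F(C→D) = (56.500 + 17.9) − 39.7 = 34.700 Gt C/yr.
Box D: F(D→E) = (34.700 + 7.84) − 19.1 = 23.440 Gt C/yr.
Box E throughput = its input = 23.440 Gt C/yr; τ = 329 / 23.440 = 14.04 yr.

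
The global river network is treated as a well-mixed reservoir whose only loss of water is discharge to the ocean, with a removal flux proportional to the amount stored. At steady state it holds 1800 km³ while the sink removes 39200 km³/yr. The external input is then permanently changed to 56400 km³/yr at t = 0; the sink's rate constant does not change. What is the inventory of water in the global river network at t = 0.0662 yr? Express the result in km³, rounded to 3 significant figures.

τ = M₀/F₀ = 1800/39200 = 0.04592 yr; rate constant k = 1/τ.
New steady state M_∞ = F₁/k = F₁·τ = 56400 × 0.04592 = 2589.8 km³.
M(t) = M_∞ + (M₀ − M_∞)·e^(−t/τ); t/τ = 0.0662/0.04592 = 1.442, so e^(−t/τ) = 0.2365.
M(t) = 2589.8 − 789.8 × 0.2365 = 2403.0 km³.

2400 km³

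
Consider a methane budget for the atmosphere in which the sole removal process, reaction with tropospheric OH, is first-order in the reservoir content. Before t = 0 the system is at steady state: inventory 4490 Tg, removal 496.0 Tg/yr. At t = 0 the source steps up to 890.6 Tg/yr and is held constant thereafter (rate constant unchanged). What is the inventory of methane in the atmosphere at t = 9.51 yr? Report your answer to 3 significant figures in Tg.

Residence time τ = M₀/F₀ = 9.052 yr. The eventual steady state is M_∞ = M₀·(F₁/F₀) = 4490 × 890.6/496.0 = 8062.1 Tg.
The anomaly ΔM(t) = M(t) − M_∞ decays as ΔM₀·e^(−t/τ) with ΔM₀ = 4490 − 8062.1 = −3572 Tg.
At t = 9.51 yr, e^(−t/τ) = e^(−1.051) = 0.3497, so ΔM = −1249 Tg and M = 8062.1 − 1249 = 6812.8 Tg.

6810 Tg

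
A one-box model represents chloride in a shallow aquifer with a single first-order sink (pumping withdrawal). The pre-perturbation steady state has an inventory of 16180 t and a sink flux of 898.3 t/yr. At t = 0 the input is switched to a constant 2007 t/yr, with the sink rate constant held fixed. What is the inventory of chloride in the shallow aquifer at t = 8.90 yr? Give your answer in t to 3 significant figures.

τ = M₀/F₀ = 16180/898.3 = 18.01 yr; rate constant k = 1/τ.
New steady state M_∞ = F₁/k = F₁·τ = 2007 × 18.01 = 36150 t.
M(t) = M_∞ + (M₀ − M_∞)·e^(−t/τ); t/τ = 8.90/18.01 = 0.4941, so e^(−t/τ) = 0.6101.
M(t) = 36150 − 19970 × 0.6101 = 23966 t.

24000 t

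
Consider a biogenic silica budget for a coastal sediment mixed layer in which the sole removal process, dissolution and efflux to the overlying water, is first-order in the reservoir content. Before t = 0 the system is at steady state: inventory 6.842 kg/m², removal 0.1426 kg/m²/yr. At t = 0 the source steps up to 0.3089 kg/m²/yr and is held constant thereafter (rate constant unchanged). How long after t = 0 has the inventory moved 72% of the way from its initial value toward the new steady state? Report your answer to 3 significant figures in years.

τ = M₀/F₀ = 6.842/0.1426 = 47.98 yr.
The remaining gap fraction is e^(−t/τ); 72% covered ⇒ e^(−t/τ) = 0.280.
t = −τ ln(0.280) = 47.98 × 1.273 = 61.08 yr.

61.1 yr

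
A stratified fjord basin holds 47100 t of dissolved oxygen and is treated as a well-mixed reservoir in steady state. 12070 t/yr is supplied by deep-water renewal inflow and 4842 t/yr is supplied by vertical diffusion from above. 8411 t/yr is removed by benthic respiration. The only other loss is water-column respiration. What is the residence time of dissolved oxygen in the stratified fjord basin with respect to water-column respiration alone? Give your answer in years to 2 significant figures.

5.5 yr

At steady state ΣF_in = ΣF_out.
ΣF_in = 12070 + 4842 = 16912 t/yr.
Water-column respiration flux = ΣF_in − (8411) = 16912 − 8411 = 8501 t/yr.
τ = M / F = 47100 / 8501 = 5.541 yr.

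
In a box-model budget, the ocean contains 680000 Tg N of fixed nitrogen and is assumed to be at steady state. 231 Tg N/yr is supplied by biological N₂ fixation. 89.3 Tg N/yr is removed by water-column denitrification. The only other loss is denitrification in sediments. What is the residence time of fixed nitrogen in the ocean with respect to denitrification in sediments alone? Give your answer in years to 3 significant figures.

4800 yr

At steady state ΣF_in = ΣF_out.
ΣF_in = 231.00 Tg N/yr.
Denitrification in sediments flux = ΣF_in − (89.3) = 231.00 − 89.30 = 141.7 Tg N/yr.
τ = M / F = 680000 / 141.7 = 4799 yr.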